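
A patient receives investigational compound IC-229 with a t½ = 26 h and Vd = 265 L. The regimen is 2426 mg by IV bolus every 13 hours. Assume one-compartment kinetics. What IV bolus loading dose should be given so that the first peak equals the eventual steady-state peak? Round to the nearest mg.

8283 mg

f = (1/2)^(13/26) ≈ 0.707107; accumulation ratio R = 1/(1−f) ≈ 3.41422.
Loading dose to hit Cmax,ss on first dose: D_load = D_maint·R ≈ 2426 × 3.41422 ≈ 8282.90 mg.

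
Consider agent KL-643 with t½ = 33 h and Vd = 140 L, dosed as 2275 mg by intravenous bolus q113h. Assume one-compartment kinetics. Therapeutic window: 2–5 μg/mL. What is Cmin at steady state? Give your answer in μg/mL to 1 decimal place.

Over one 113-h interval, 113/33 ≈ 3.4242 half-lives elapse, leaving f ≈ 0.0932 of each dose.
At steady state, accumulation factor R = 1/(1 − e^(−kτ)) ≈ 1.1028.
Single-dose peak C₀ = D/Vd = 2275/140 ≈ 16.250 μg/mL.
Cmax,ss = C₀/(1 − f) ≈ 16.250/0.9068 ≈ 17.920 μg/mL.
Steady-state trough Cmin,ss = Cmax,ss·f ≈ 17.920 × 0.0932 ≈ 1.670 μg/mL.
Trough 1.7 μg/mL vs MEC 2 μg/mL: subtherapeutic.

1.7 μg/mL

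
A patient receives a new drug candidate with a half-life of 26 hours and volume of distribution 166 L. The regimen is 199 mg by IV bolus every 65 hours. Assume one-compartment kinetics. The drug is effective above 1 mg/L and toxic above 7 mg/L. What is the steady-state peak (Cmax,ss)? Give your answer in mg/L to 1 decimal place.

Over one 65-h interval, 65/26 ≈ 2.5 half-lives elapse, leaving f ≈ 0.1768 of each dose.
Accumulation ratio R = 1/(1 − f) ≈ 1/0.8232 ≈ 1.2148.
Each bolus raises the concentration by D/Vd = 199/166 ≈ 1.199 mg/L.
Steady-state peak Cmax,ss = C₀·R ≈ 1.199 × 1.2148 ≈ 1.457 mg/L.
Peak 1.5 mg/L vs MTC 7 mg/L: below toxic threshold.

1.5 mg/L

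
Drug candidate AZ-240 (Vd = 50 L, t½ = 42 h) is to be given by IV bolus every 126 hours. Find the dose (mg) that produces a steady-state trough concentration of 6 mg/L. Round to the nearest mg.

2100 mg

τ/t½ = 126/42 ≈ 3, so f = (1/2)^(126/42) ≈ 0.125000.
Cmin,ss = (D/Vd)·f/(1−f), so D = Cmin,ss·Vd·(1−f)/f.
D = 6 × 50 × (1−f)/f ≈ 6 × 50 × 7.00000 ≈ 2100.00 mg.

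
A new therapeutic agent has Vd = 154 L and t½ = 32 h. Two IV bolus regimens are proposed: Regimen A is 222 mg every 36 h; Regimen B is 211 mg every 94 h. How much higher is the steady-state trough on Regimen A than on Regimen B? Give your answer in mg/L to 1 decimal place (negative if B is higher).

Regimen A: f = (1/2)^(36/32) ≈ 0.4585; Cmin,ss = (222/154)·f/(1−f) ≈ 1.221 mg/L.
Regimen B: f = (1/2)^(94/32) ≈ 0.1305; Cmin,ss = (211/154)·f/(1−f) ≈ 0.206 mg/L.
Difference ≈ 1.221 − 0.206 ≈ 1.015 mg/L.

1.0 mg/L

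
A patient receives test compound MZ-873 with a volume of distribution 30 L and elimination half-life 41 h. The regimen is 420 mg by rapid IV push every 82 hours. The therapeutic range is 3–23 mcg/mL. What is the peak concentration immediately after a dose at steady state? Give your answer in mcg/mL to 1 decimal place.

18.7 mcg/mL

The dosing interval is 2 half-lives, so f = 2^(−2) = 0.25.
At steady state, R = 1/(1 − 0.25) = 4/3.
Single-dose peak C₀ = D/Vd = 420/30 = 14 mcg/mL.
Steady-state peak Cmax,ss = C₀·R = 14 × 4/3 ≈ 18.667 mcg/mL.
Peak 18.7 mcg/mL vs MTC 23 mcg/mL: below toxic threshold.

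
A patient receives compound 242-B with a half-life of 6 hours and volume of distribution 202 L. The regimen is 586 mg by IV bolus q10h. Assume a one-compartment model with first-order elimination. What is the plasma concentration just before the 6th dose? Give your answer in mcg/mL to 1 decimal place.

f = (1/2)^(τ/t½) = (1/2)^(10/6) ≈ 0.3150.
C₀ = D/Vd = 586/202 ≈ 2.901 mcg/mL.
Before the 6th dose, 5 doses have been given. Superposition: Cmin = C₀·(f + f² + … + f^5).
≈ 2.901 × (0.3150 + 0.0992 + 0.0313 + 0.0098 + 0.0031) ≈ 2.901 × 0.4584 ≈ 1.330 mcg/mL.

1.3 mcg/mL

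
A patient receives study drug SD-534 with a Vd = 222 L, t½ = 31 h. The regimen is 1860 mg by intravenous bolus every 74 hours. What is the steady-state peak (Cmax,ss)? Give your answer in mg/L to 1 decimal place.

Over one 74-h interval, 74/31 ≈ 2.3871 half-lives elapse, leaving f ≈ 0.1912 of each dose.
At steady state, accumulation factor R = 1/(1 − e^(−kτ)) ≈ 1.2364.
Each bolus raises the concentration by D/Vd = 1860/222 ≈ 8.378 mg/L.
Steady-state peak Cmax,ss = C₀·R ≈ 8.378 × 1.2364 ≈ 10.359 mg/L.

10.4 mg/L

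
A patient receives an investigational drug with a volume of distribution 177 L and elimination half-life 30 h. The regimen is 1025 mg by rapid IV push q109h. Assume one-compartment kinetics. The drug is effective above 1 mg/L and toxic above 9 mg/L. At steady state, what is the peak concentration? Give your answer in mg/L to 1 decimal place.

Over one 109-h interval, 109/30 ≈ 3.6333 half-lives elapse, leaving f ≈ 0.0806 of each dose.
At steady state, accumulation factor R = 1/(1 − e^(−kτ)) ≈ 1.0877.
Each bolus raises the concentration by D/Vd = 1025/177 ≈ 5.791 mg/L.
Steady-state peak Cmax,ss = C₀·R ≈ 5.791 × 1.0877 ≈ 6.299 mg/L.
Peak 6.3 mg/L vs MTC 9 mg/L: below toxic threshold.

6.3 mg/L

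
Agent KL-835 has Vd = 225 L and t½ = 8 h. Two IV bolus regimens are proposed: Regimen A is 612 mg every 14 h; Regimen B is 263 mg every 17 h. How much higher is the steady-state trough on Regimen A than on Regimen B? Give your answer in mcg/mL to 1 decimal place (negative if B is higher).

0.8 mcg/mL

Regimen A: f = (1/2)^(14/8) ≈ 0.2973; Cmin,ss = (612/225)·f/(1−f) ≈ 1.151 mcg/mL.
Regimen B: f = (1/2)^(17/8) ≈ 0.2293; Cmin,ss = (263/225)·f/(1−f) ≈ 0.348 mcg/mL.
Difference ≈ 1.151 − 0.348 ≈ 0.803 mcg/mL.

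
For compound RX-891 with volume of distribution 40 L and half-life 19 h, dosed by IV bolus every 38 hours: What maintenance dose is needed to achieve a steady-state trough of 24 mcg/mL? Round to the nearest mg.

2880 mg

τ/t½ = 38/19 ≈ 2, so f = (1/2)^(38/19) ≈ 0.250000.
Cmin,ss = (D/Vd)·f/(1−f), so D = Cmin,ss·Vd·(1−f)/f.
D = 24 × 40 × (1−f)/f ≈ 24 × 40 × 3.00000 ≈ 2880.00 mg.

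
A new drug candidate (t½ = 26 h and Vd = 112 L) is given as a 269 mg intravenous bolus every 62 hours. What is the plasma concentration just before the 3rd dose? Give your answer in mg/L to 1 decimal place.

f = (1/2)^(τ/t½) = (1/2)^(62/26) ≈ 0.1915.
C₀ = D/Vd = 269/112 ≈ 2.402 mg/L.
Before the 3rd dose, 2 doses have been given. Superposition: Cmin = C₀·(f + f²).
≈ 2.402 × (0.1915 + 0.0367) ≈ 2.402 × 0.2282 ≈ 0.548 mg/L.

0.5 mg/L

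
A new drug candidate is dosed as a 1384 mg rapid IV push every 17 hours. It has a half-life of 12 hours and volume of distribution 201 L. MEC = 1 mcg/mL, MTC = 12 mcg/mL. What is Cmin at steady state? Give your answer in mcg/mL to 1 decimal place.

4.1 mcg/mL

Over one 17-h interval, 17/12 ≈ 1.4167 half-lives elapse, leaving f ≈ 0.3746 of each dose.
At steady state, accumulation factor R = 1/(1 − e^(−kτ)) ≈ 1.5990.
Each bolus raises the concentration by D/Vd = 1384/201 ≈ 6.886 mcg/mL.
Cmax,ss = C₀/(1 − f) ≈ 6.886/0.6254 ≈ 11.011 mcg/mL.
One interval later, Cmin,ss = Cmax,ss·e^(−kτ) ≈ 11.011 × 0.3746 ≈ 4.125 mcg/mL.
Trough 4.1 mcg/mL vs MEC 1 mcg/mL: adequate.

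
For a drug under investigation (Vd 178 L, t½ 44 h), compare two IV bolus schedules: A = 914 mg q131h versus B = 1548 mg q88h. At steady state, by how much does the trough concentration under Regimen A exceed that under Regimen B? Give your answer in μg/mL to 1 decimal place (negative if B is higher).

Regimen A: f = (1/2)^(131/44) ≈ 0.1270; Cmin,ss = (914/178)·f/(1−f) ≈ 0.747 μg/mL.
Regimen B: f = (1/2)^(88/44) ≈ 0.2500; Cmin,ss = (1548/178)·f/(1−f) ≈ 2.899 μg/mL.
Difference ≈ 0.747 − 2.899 ≈ -2.152 μg/mL.

-2.2 μg/mL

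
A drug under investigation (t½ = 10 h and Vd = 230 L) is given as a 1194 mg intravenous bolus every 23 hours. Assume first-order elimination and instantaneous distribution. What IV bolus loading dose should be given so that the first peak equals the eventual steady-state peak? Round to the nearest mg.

f = (1/2)^(23/10) ≈ 0.203063; accumulation ratio R = 1/(1−f) ≈ 1.25480.
Loading dose to hit Cmax,ss on first dose: D_load = D_maint·R ≈ 1194 × 1.25480 ≈ 1498.23 mg.

1498 mg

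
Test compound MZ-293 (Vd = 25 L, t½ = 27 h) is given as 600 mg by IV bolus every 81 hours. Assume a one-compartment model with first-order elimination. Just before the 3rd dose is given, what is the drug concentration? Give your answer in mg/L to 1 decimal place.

3.4 mg/L

f = (1/2)^(τ/t½) = (1/2)^(81/27) ≈ 0.1250.
C₀ = D/Vd = 600/25 ≈ 24.000 mg/L.
Before the 3rd dose, 2 doses have been given. Superposition: Cmin = C₀·(f + f²).
≈ 24.000 × (0.1250 + 0.0156) ≈ 24.000 × 0.1406 ≈ 3.374 mg/L.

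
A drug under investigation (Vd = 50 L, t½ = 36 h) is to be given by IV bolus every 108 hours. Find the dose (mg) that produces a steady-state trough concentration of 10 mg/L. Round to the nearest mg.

τ/t½ = 108/36 ≈ 3, so f = (1/2)^(108/36) ≈ 0.125000.
Cmin,ss = (D/Vd)·f/(1−f), so D = Cmin,ss·Vd·(1−f)/f.
D = 10 × 50 × (1−f)/f ≈ 10 × 50 × 7.00000 ≈ 3500.00 mg.

3500 mg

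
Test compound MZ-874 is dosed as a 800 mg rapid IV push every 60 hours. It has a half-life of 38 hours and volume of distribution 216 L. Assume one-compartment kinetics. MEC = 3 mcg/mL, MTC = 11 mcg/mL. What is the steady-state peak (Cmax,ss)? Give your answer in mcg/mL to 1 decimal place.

5.6 mcg/mL

k = ln2/t½ = ln2/38 ≈ 0.018241 h⁻¹; fraction remaining f = e^(−kτ) = e^(−0.018241×60) ≈ 0.3347.
Accumulation ratio R = 1/(1 − f) ≈ 1/0.6653 ≈ 1.5031.
Single-dose peak C₀ = D/Vd = 800/216 ≈ 3.704 mcg/mL.
Steady-state peak Cmax,ss = C₀·R ≈ 3.704 × 1.5031 ≈ 5.567 mcg/mL.
Peak 5.6 mcg/mL vs MTC 11 mcg/mL: below toxic threshold.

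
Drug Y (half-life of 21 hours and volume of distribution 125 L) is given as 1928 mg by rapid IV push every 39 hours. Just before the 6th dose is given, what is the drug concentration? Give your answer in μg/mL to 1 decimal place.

f = (1/2)^(τ/t½) = (1/2)^(39/21) ≈ 0.2760.
C₀ = D/Vd = 1928/125 ≈ 15.424 μg/mL.
Before the 6th dose, 5 doses have been given. Superposition: Cmin = C₀·(f + f² + … + f^5).
≈ 15.424 × (0.2760 + 0.0762 + 0.0210 + 0.0058 + 0.0016) ≈ 15.424 × 0.3806 ≈ 5.870 μg/mL.

5.9 μg/mL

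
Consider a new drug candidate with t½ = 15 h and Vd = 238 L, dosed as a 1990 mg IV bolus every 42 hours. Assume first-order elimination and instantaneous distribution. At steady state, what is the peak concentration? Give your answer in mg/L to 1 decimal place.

Over one 42-h interval, 42/15 ≈ 2.8 half-lives elapse, leaving f ≈ 0.1436 of each dose.
At steady state, accumulation factor R = 1/(1 − e^(−kτ)) ≈ 1.1677.
Each bolus raises the concentration by D/Vd = 1990/238 ≈ 8.361 mg/L.
Steady-state peak Cmax,ss = C₀·R ≈ 8.361 × 1.1677 ≈ 9.763 mg/L.

9.8 mg/L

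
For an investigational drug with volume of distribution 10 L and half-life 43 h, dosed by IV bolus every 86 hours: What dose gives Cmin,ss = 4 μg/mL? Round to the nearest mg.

τ/t½ = 86/43 ≈ 2, so f = (1/2)^(86/43) ≈ 0.250000.
Cmin,ss = (D/Vd)·f/(1−f), so D = Cmin,ss·Vd·(1−f)/f.
D = 4 × 10 × (1−f)/f ≈ 4 × 10 × 3.00000 ≈ 120.00 mg.

120 mg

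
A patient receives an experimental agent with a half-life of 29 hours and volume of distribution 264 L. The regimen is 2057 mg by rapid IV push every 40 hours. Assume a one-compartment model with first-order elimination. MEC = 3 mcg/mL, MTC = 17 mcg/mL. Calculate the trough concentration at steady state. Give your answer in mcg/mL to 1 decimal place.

τ/t½ = 40/29 ≈ 1.3793, so fraction remaining f = (1/2)^(40/29) ≈ 0.3844.
Single-dose peak C₀ = D/Vd = 2057/264 ≈ 7.792 mcg/mL.
Steady-state trough Cmin,ss = C₀·f/(1−f) ≈ 7.792 × 0.3844/0.6156 ≈ 4.866 mcg/mL.
Trough 4.9 mcg/mL vs MEC 3 mcg/mL: adequate.

4.9 mcg/mL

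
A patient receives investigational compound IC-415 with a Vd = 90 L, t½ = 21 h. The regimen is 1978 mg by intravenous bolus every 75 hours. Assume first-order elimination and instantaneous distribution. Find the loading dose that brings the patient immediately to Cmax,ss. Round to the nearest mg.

2160 mg

f = (1/2)^(75/21) ≈ 0.084119; accumulation ratio R = 1/(1−f) ≈ 1.09184.
Loading dose to hit Cmax,ss on first dose: D_load = D_maint·R ≈ 1978 × 1.09184 ≈ 2159.66 mg.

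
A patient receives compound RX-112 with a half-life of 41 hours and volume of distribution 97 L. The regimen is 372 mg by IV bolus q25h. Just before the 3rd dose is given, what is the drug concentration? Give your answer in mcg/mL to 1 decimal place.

4.2 mcg/mL

f = (1/2)^(τ/t½) = (1/2)^(25/41) ≈ 0.6553.
C₀ = D/Vd = 372/97 ≈ 3.835 mcg/mL.
Before the 3rd dose, 2 doses have been given. Superposition: Cmin = C₀·(f + f²).
≈ 3.835 × (0.6553 + 0.4294) ≈ 3.835 × 1.0847 ≈ 4.160 mcg/mL.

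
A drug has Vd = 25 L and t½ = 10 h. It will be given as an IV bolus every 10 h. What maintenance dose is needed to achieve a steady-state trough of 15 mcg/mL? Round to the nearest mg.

τ/t½ = 10/10 ≈ 1, so f = (1/2)^(10/10) ≈ 0.500000.
Cmin,ss = (D/Vd)·f/(1−f), so D = Cmin,ss·Vd·(1−f)/f.
D = 15 × 25 × (1−f)/f ≈ 15 × 25 × 1.00000 ≈ 375.00 mg.

375 mg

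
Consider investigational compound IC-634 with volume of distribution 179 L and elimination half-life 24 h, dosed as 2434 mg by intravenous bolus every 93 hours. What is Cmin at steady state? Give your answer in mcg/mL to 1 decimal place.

k = ln2/t½ = ln2/24 ≈ 0.028881 h⁻¹; fraction remaining f = e^(−kτ) = e^(−0.028881×93) ≈ 0.0682.
Single-dose peak C₀ = D/Vd = 2434/179 ≈ 13.598 mcg/mL.
Steady-state trough Cmin,ss = C₀·f/(1−f) ≈ 13.598 × 0.0682/0.9318 ≈ 0.995 mcg/mL.

1.0 mcg/mL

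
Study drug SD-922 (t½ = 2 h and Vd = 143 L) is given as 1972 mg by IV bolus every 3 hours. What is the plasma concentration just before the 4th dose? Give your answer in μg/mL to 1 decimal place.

7.2 μg/mL

f = (1/2)^(τ/t½) = (1/2)^(3/2) ≈ 0.3536.
C₀ = D/Vd = 1972/143 ≈ 13.790 μg/mL.
Before the 4th dose, 3 doses have been given. Superposition: Cmin = C₀·(f + f² + … + f^3).
≈ 13.790 × (0.3536 + 0.1250 + 0.0442) ≈ 13.790 × 0.5228 ≈ 7.209 μg/mL.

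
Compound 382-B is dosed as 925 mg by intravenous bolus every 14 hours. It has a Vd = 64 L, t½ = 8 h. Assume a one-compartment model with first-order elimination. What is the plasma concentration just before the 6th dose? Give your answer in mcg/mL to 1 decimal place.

f = (1/2)^(τ/t½) = (1/2)^(14/8) ≈ 0.2973.
C₀ = D/Vd = 925/64 ≈ 14.453 mcg/mL.
Before the 6th dose, 5 doses have been given. Superposition: Cmin = C₀·(f + f² + … + f^5).
≈ 14.453 × (0.2973 + 0.0884 + 0.0263 + 0.0078 + 0.0023) ≈ 14.453 × 0.4221 ≈ 6.101 mcg/mL.

6.1 mcg/mL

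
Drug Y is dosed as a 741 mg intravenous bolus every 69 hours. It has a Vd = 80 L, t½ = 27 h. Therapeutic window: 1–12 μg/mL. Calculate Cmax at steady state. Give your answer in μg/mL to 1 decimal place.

11.2 μg/mL

k = ln2/t½ = ln2/27 ≈ 0.025672 h⁻¹; fraction remaining f = e^(−kτ) = e^(−0.025672×69) ≈ 0.1701.
Accumulation ratio R = 1/(1 − f) ≈ 1/0.8299 ≈ 1.2050.
Each bolus raises the concentration by D/Vd = 741/80 ≈ 9.262 μg/mL.
Steady-state peak Cmax,ss = C₀·R ≈ 9.262 × 1.2050 ≈ 11.161 μg/mL.
Peak 11.2 μg/mL vs MTC 12 μg/mL: below toxic threshold.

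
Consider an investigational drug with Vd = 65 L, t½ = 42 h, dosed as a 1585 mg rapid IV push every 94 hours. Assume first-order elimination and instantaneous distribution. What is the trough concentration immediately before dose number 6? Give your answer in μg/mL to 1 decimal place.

6.6 μg/mL

f = (1/2)^(τ/t½) = (1/2)^(94/42) ≈ 0.2120.
C₀ = D/Vd = 1585/65 ≈ 24.385 μg/mL.
Before the 6th dose, 5 doses have been given. Superposition: Cmin = C₀·(f + f² + … + f^5).
≈ 24.385 × (0.2120 + 0.0449 + 0.0095 + 0.0020 + 0.0004) ≈ 24.385 × 0.2688 ≈ 6.555 μg/mL.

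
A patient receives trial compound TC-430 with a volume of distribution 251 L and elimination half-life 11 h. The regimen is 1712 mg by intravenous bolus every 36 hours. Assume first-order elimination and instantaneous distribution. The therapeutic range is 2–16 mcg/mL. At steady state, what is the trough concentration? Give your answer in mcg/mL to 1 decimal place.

τ/t½ = 36/11 ≈ 3.2727, so fraction remaining f = (1/2)^(36/11) ≈ 0.1035.
Accumulation ratio R = 1/(1 − f) ≈ 1/0.8965 ≈ 1.1154.
Single-dose peak C₀ = D/Vd = 1712/251 ≈ 6.821 mcg/mL.
Cmax,ss = C₀/(1 − f) ≈ 6.821/0.8965 ≈ 7.608 mcg/mL.
One interval later, Cmin,ss = Cmax,ss·e^(−kτ) ≈ 7.608 × 0.1035 ≈ 0.787 mcg/mL.
Trough 0.8 mcg/mL vs MEC 2 mcg/mL: subtherapeutic.

0.8 mcg/mL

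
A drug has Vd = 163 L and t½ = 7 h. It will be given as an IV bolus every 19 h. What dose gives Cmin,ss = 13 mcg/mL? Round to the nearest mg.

τ/t½ = 19/7 ≈ 2.7143, so f = (1/2)^(19/7) ≈ 0.152377.
Cmin,ss = (D/Vd)·f/(1−f), so D = Cmin,ss·Vd·(1−f)/f.
D = 13 × 163 × (1−f)/f ≈ 13 × 163 × 5.56267 ≈ 11787.30 mg.

11787 mg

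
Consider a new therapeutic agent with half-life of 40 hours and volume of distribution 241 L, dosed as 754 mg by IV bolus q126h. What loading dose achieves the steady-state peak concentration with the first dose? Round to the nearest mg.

f = (1/2)^(126/40) ≈ 0.112656; accumulation ratio R = 1/(1−f) ≈ 1.12696.
Loading dose to hit Cmax,ss on first dose: D_load = D_maint·R ≈ 754 × 1.12696 ≈ 849.73 mg.

850 mg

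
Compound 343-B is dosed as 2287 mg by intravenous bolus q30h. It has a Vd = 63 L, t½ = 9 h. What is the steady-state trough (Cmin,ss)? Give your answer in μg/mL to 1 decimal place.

4.0 μg/mL

τ/t½ = 30/9 ≈ 3.3333, so fraction remaining f = (1/2)^(30/9) ≈ 0.0992.
Accumulation ratio R = 1/(1 − f) ≈ 1/0.9008 ≈ 1.1101.
Each bolus raises the concentration by D/Vd = 2287/63 ≈ 36.302 μg/mL.
Steady-state peak Cmax,ss = C₀·R ≈ 36.302 × 1.1101 ≈ 40.299 μg/mL.
Steady-state trough Cmin,ss = Cmax,ss·f ≈ 40.299 × 0.0992 ≈ 3.998 μg/mL.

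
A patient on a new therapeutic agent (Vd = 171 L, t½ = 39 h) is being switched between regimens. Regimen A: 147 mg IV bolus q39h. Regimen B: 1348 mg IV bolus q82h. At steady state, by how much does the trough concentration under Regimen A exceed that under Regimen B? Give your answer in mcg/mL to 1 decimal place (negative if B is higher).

-1.5 mcg/mL

Regimen A: f = (1/2)^(39/39) ≈ 0.5000; Cmin,ss = (147/171)·f/(1−f) ≈ 0.860 mcg/mL.
Regimen B: f = (1/2)^(82/39) ≈ 0.2328; Cmin,ss = (1348/171)·f/(1−f) ≈ 2.392 mcg/mL.
Difference ≈ 0.860 − 2.392 ≈ -1.532 mcg/mL.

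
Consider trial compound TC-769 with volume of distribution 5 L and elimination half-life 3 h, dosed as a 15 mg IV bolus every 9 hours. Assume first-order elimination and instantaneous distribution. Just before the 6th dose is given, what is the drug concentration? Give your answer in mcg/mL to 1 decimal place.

f = (1/2)^(τ/t½) = (1/2)^(9/3) ≈ 0.1250.
C₀ = D/Vd = 15/5 ≈ 3.000 mcg/mL.
Before the 6th dose, 5 doses have been given. Superposition: Cmin = C₀·(f + f² + … + f^5).
≈ 3.000 × (0.1250 + 0.0156 + 0.0020 + 0.0002 + 0.0000) ≈ 3.000 × 0.1428 ≈ 0.428 mcg/mL.

0.4 mcg/mL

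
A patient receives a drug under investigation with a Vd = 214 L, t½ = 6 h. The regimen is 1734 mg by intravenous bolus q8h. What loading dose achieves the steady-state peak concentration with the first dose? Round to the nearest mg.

f = (1/2)^(8/6) ≈ 0.396850; accumulation ratio R = 1/(1−f) ≈ 1.65796.
Loading dose to hit Cmax,ss on first dose: D_load = D_maint·R ≈ 1734 × 1.65796 ≈ 2874.90 mg.

2875 mg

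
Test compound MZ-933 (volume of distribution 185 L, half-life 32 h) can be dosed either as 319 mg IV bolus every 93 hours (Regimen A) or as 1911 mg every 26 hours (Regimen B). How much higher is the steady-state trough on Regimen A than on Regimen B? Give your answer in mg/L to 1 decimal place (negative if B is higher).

Regimen A: f = (1/2)^(93/32) ≈ 0.1334; Cmin,ss = (319/185)·f/(1−f) ≈ 0.265 mg/L.
Regimen B: f = (1/2)^(26/32) ≈ 0.5694; Cmin,ss = (1911/185)·f/(1−f) ≈ 13.659 mg/L.
Difference ≈ 0.265 − 13.659 ≈ -13.394 mg/L.

-13.4 mg/L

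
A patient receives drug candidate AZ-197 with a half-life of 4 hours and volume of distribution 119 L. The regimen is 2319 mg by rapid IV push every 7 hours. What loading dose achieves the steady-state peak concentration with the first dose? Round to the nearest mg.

f = (1/2)^(7/4) ≈ 0.297302; accumulation ratio R = 1/(1−f) ≈ 1.42309.
Loading dose to hit Cmax,ss on first dose: D_load = D_maint·R ≈ 2319 × 1.42309 ≈ 3300.15 mg.

3300 mg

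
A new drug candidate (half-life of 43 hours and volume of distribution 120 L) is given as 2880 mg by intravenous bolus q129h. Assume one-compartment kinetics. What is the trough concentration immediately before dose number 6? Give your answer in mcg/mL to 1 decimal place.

f = (1/2)^(τ/t½) = (1/2)^(129/43) ≈ 0.1250.
C₀ = D/Vd = 2880/120 ≈ 24.000 mcg/mL.
Before the 6th dose, 5 doses have been given. Superposition: Cmin = C₀·(f + f² + … + f^5).
≈ 24.000 × (0.1250 + 0.0156 + 0.0020 + 0.0002 + 0.0000) ≈ 24.000 × 0.1428 ≈ 3.427 mcg/mL.

3.4 mcg/mL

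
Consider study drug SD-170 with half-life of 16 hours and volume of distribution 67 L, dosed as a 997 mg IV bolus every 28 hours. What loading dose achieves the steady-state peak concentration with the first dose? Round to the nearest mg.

1419 mg

f = (1/2)^(28/16) ≈ 0.297302; accumulation ratio R = 1/(1−f) ≈ 1.42309.
Loading dose to hit Cmax,ss on first dose: D_load = D_maint·R ≈ 997 × 1.42309 ≈ 1418.82 mg.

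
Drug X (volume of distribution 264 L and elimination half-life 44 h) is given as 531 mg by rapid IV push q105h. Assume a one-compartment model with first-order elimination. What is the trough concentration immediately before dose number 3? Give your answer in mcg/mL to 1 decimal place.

0.5 mcg/mL

f = (1/2)^(τ/t½) = (1/2)^(105/44) ≈ 0.1913.
C₀ = D/Vd = 531/264 ≈ 2.011 mcg/mL.
Before the 3rd dose, 2 doses have been given. Superposition: Cmin = C₀·(f + f²).
≈ 2.011 × (0.1913 + 0.0366) ≈ 2.011 × 0.2279 ≈ 0.458 mcg/mL.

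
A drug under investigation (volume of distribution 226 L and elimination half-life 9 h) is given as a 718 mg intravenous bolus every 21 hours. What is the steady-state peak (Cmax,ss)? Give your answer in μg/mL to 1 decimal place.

4.0 μg/mL

k = ln2/t½ = ln2/9 ≈ 0.077016 h⁻¹; fraction remaining f = e^(−kτ) = e^(−0.077016×21) ≈ 0.1984.
Accumulation ratio R = 1/(1 − f) ≈ 1/0.8016 ≈ 1.2475.
Single-dose peak C₀ = D/Vd = 718/226 ≈ 3.177 μg/mL.
Steady-state peak Cmax,ss = C₀·R ≈ 3.177 × 1.2475 ≈ 3.963 μg/mL.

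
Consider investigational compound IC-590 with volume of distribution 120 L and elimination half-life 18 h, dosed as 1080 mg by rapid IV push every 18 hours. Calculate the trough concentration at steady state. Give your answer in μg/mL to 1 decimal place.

τ = 18 h = 1 half-life, so f = (1/2)^1 = 0.5.
At steady state, R = 1/(1 − 0.5) = 2/1.
Single-dose peak C₀ = D/Vd = 1080/120 = 9 μg/mL.
Steady-state peak Cmax,ss = C₀·R = 9 × 2/1 ≈ 18.000 μg/mL.
Steady-state trough Cmin,ss = Cmax,ss·f ≈ 18.000 × 0.5 ≈ 9.000 μg/mL.

9.0 μg/mL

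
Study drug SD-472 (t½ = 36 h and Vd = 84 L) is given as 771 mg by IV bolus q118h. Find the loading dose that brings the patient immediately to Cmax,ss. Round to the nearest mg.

860 mg

f = (1/2)^(118/36) ≈ 0.103108; accumulation ratio R = 1/(1−f) ≈ 1.11496.
Loading dose to hit Cmax,ss on first dose: D_load = D_maint·R ≈ 771 × 1.11496 ≈ 859.63 mg.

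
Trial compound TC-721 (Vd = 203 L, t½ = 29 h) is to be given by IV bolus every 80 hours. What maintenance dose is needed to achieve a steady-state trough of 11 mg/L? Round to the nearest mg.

12879 mg

τ/t½ = 80/29 ≈ 2.7586, so f = (1/2)^(80/29) ≈ 0.147765.
Cmin,ss = (D/Vd)·f/(1−f), so D = Cmin,ss·Vd·(1−f)/f.
D = 11 × 203 × (1−f)/f ≈ 11 × 203 × 5.76750 ≈ 12878.83 mg.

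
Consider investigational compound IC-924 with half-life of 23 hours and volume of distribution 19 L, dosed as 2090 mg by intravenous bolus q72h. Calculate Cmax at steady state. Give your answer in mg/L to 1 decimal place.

124.2 mg/L

Over one 72-h interval, 72/23 ≈ 3.1304 half-lives elapse, leaving f ≈ 0.1142 of each dose.
At steady state, accumulation factor R = 1/(1 − e^(−kτ)) ≈ 1.1289.
Single-dose peak C₀ = D/Vd = 2090/19 ≈ 110.000 mg/L.
Steady-state peak Cmax,ss = C₀·R ≈ 110.000 × 1.1289 ≈ 124.179 mg/L.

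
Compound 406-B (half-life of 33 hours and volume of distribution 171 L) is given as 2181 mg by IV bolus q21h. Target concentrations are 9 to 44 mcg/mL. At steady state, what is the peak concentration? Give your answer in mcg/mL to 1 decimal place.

k = ln2/t½ = ln2/33 ≈ 0.021004 h⁻¹; fraction remaining f = e^(−kτ) = e^(−0.021004×21) ≈ 0.6433.
Accumulation ratio R = 1/(1 − f) ≈ 1/0.3567 ≈ 2.8035.
Single-dose peak C₀ = D/Vd = 2181/171 ≈ 12.754 mcg/mL.
Steady-state peak Cmax,ss = C₀·R ≈ 12.754 × 2.8035 ≈ 35.756 mcg/mL.
Peak 35.8 mcg/mL vs MTC 44 mcg/mL: below toxic threshold.

35.8 mcg/mL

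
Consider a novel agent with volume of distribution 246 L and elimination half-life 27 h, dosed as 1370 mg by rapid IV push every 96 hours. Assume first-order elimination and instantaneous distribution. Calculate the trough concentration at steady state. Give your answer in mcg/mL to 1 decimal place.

Over one 96-h interval, 96/27 ≈ 3.5556 half-lives elapse, leaving f ≈ 0.0850 of each dose.
Accumulation ratio R = 1/(1 − f) ≈ 1/0.9150 ≈ 1.0929.
Each bolus raises the concentration by D/Vd = 1370/246 ≈ 5.569 mcg/mL.
Cmax,ss = C₀/(1 − f) ≈ 5.569/0.9150 ≈ 6.086 mcg/mL.
Steady-state trough Cmin,ss = Cmax,ss·f ≈ 6.086 × 0.0850 ≈ 0.517 mcg/mL.

0.5 mcg/mL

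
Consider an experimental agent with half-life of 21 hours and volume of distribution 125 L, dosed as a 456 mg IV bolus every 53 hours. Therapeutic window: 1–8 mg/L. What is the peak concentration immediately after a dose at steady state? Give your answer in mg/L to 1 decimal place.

Over one 53-h interval, 53/21 ≈ 2.5238 half-lives elapse, leaving f ≈ 0.1739 of each dose.
At steady state, accumulation factor R = 1/(1 − e^(−kτ)) ≈ 1.2105.
Each bolus raises the concentration by D/Vd = 456/125 ≈ 3.648 mg/L.
Steady-state peak Cmax,ss = C₀·R ≈ 3.648 × 1.2105 ≈ 4.416 mg/L.
Peak 4.4 mg/L vs MTC 8 mg/L: below toxic threshold.

4.4 mg/L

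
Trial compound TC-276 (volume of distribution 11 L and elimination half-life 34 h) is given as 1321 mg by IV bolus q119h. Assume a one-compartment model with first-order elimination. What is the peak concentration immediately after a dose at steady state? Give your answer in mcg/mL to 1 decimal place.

τ/t½ = 119/34 ≈ 3.5, so fraction remaining f = (1/2)^(119/34) ≈ 0.0884.
At steady state, accumulation factor R = 1/(1 − e^(−kτ)) ≈ 1.0970.
Single-dose peak C₀ = D/Vd = 1321/11 ≈ 120.091 mcg/mL.
Steady-state peak Cmax,ss = C₀·R ≈ 120.091 × 1.0970 ≈ 131.740 mcg/mL.

131.7 mcg/mL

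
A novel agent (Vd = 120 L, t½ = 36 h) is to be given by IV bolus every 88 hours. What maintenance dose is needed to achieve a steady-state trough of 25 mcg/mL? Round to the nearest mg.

13329 mg

τ/t½ = 88/36 ≈ 2.4444, so f = (1/2)^(88/36) ≈ 0.183717.
Cmin,ss = (D/Vd)·f/(1−f), so D = Cmin,ss·Vd·(1−f)/f.
D = 25 × 120 × (1−f)/f ≈ 25 × 120 × 4.44315 ≈ 13329.45 mg.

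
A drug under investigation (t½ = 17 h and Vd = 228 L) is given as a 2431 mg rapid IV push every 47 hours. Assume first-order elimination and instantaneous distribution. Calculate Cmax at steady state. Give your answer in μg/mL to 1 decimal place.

12.5 μg/mL

τ/t½ = 47/17 ≈ 2.7647, so fraction remaining f = (1/2)^(47/17) ≈ 0.1471.
At steady state, accumulation factor R = 1/(1 − e^(−kτ)) ≈ 1.1725.
Each bolus raises the concentration by D/Vd = 2431/228 ≈ 10.662 μg/mL.
Steady-state peak Cmax,ss = C₀·R ≈ 10.662 × 1.1725 ≈ 12.501 μg/mL.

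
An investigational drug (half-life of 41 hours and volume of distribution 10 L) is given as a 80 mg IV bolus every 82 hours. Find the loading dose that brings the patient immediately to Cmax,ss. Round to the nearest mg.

107 mg

f = (1/2)^(82/41) ≈ 0.250000; accumulation ratio R = 1/(1−f) ≈ 1.33333.
Loading dose to hit Cmax,ss on first dose: D_load = D_maint·R ≈ 80 × 1.33333 ≈ 106.67 mg.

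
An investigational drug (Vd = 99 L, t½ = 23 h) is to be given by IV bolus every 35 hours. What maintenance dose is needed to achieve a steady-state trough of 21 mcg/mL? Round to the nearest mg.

3891 mg

τ/t½ = 35/23 ≈ 1.5217, so f = (1/2)^(35/23) ≈ 0.348266.
Cmin,ss = (D/Vd)·f/(1−f), so D = Cmin,ss·Vd·(1−f)/f.
D = 21 × 99 × (1−f)/f ≈ 21 × 99 × 1.87137 ≈ 3890.58 mg.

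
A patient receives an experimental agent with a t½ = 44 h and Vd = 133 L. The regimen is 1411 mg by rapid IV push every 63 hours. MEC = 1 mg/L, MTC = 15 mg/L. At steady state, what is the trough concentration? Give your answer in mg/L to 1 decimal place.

k = ln2/t½ = ln2/44 ≈ 0.015753 h⁻¹; fraction remaining f = e^(−kτ) = e^(−0.015753×63) ≈ 0.3707.
Each bolus raises the concentration by D/Vd = 1411/133 ≈ 10.609 mg/L.
Steady-state trough Cmin,ss = C₀·f/(1−f) ≈ 10.609 × 0.3707/0.6293 ≈ 6.249 mg/L.
Trough 6.2 mg/L vs MEC 1 mg/L: adequate.

6.2 mg/L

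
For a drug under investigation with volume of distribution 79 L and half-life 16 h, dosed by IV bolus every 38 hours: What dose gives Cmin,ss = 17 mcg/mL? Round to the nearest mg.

5624 mg

τ/t½ = 38/16 ≈ 2.375, so f = (1/2)^(38/16) ≈ 0.192776.
Cmin,ss = (D/Vd)·f/(1−f), so D = Cmin,ss·Vd·(1−f)/f.
D = 17 × 79 × (1−f)/f ≈ 17 × 79 × 4.18737 ≈ 5623.64 mg.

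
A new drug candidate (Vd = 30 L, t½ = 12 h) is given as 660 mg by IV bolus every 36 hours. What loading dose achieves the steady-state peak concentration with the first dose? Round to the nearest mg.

f = (1/2)^(36/12) ≈ 0.125000; accumulation ratio R = 1/(1−f) ≈ 1.14286.
Loading dose to hit Cmax,ss on first dose: D_load = D_maint·R ≈ 660 × 1.14286 ≈ 754.29 mg.

754 mg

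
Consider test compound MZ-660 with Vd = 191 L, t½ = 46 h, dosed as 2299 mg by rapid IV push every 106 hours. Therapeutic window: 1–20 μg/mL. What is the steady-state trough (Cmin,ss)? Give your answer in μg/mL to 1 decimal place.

3.1 μg/mL

Over one 106-h interval, 106/46 ≈ 2.3043 half-lives elapse, leaving f ≈ 0.2025 of each dose.
At steady state, accumulation factor R = 1/(1 − e^(−kτ)) ≈ 1.2539.
Single-dose peak C₀ = D/Vd = 2299/191 ≈ 12.037 μg/mL.
Steady-state peak Cmax,ss = C₀·R ≈ 12.037 × 1.2539 ≈ 15.093 μg/mL.
Steady-state trough Cmin,ss = Cmax,ss·f ≈ 15.093 × 0.2025 ≈ 3.056 μg/mL.
Trough 3.1 μg/mL vs MEC 1 μg/mL: adequate.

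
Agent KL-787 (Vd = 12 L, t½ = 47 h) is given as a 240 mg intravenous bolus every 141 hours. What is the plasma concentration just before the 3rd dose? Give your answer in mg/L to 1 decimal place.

f = (1/2)^(τ/t½) = (1/2)^(141/47) ≈ 0.1250.
C₀ = D/Vd = 240/12 ≈ 20.000 mg/L.
Before the 3rd dose, 2 doses have been given. Superposition: Cmin = C₀·(f + f²).
≈ 20.000 × (0.1250 + 0.0156) ≈ 20.000 × 0.1406 ≈ 2.812 mg/L.

2.8 mg/L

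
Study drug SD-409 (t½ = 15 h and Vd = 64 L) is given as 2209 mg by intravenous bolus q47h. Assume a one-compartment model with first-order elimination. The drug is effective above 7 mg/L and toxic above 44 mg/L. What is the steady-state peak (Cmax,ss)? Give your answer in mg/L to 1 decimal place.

Over one 47-h interval, 47/15 ≈ 3.1333 half-lives elapse, leaving f ≈ 0.1140 of each dose.
At steady state, accumulation factor R = 1/(1 − e^(−kτ)) ≈ 1.1287.
Single-dose peak C₀ = D/Vd = 2209/64 ≈ 34.516 mg/L.
Steady-state peak Cmax,ss = C₀·R ≈ 34.516 × 1.1287 ≈ 38.958 mg/L.
Peak 39.0 mg/L vs MTC 44 mg/L: below toxic threshold.

39.0 mg/L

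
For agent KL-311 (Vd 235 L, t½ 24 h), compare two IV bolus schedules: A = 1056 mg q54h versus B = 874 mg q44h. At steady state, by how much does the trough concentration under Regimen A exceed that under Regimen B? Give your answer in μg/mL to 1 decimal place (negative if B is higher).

-0.3 μg/mL

Regimen A: f = (1/2)^(54/24) ≈ 0.2102; Cmin,ss = (1056/235)·f/(1−f) ≈ 1.196 μg/mL.
Regimen B: f = (1/2)^(44/24) ≈ 0.2806; Cmin,ss = (874/235)·f/(1−f) ≈ 1.451 μg/mL.
Difference ≈ 1.196 − 1.451 ≈ -0.255 μg/mL.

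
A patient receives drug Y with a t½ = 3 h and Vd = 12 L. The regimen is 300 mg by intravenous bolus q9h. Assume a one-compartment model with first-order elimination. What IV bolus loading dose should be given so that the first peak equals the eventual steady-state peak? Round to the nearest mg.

f = (1/2)^(9/3) ≈ 0.125000; accumulation ratio R = 1/(1−f) ≈ 1.14286.
Loading dose to hit Cmax,ss on first dose: D_load = D_maint·R ≈ 300 × 1.14286 ≈ 342.86 mg.

343 mg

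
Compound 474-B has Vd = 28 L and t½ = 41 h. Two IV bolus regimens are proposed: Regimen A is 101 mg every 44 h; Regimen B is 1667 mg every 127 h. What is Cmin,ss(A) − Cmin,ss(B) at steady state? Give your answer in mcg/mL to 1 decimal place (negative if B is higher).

-4.6 mcg/mL

Regimen A: f = (1/2)^(44/41) ≈ 0.4753; Cmin,ss = (101/28)·f/(1−f) ≈ 3.268 mcg/mL.
Regimen B: f = (1/2)^(127/41) ≈ 0.1168; Cmin,ss = (1667/28)·f/(1−f) ≈ 7.873 mcg/mL.
Difference ≈ 3.268 − 7.873 ≈ -4.605 mcg/mL.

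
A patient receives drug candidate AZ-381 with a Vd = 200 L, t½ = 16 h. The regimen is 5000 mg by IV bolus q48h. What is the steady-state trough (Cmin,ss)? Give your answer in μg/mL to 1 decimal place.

3.6 μg/mL

The dosing interval is 3 half-lives, so f = 2^(−3) = 0.125.
Accumulation ratio R = 1/(1 − f) = 1/0.875 = 8/7.
Single-dose peak C₀ = D/Vd = 5000/200 = 25 μg/mL.
Steady-state peak Cmax,ss = C₀·R = 25 × 8/7 ≈ 28.571 μg/mL.
Steady-state trough Cmin,ss = Cmax,ss·f ≈ 28.571 × 0.125 ≈ 3.571 μg/mL.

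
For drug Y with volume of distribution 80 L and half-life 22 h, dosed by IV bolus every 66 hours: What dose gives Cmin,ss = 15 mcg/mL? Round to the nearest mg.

8400 mg

τ/t½ = 66/22 ≈ 3, so f = (1/2)^(66/22) ≈ 0.125000.
Cmin,ss = (D/Vd)·f/(1−f), so D = Cmin,ss·Vd·(1−f)/f.
D = 15 × 80 × (1−f)/f ≈ 15 × 80 × 7.00000 ≈ 8400.00 mg.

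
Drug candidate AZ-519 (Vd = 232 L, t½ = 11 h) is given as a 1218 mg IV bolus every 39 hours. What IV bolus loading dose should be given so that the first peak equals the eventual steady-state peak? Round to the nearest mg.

1332 mg

f = (1/2)^(39/11) ≈ 0.085647; accumulation ratio R = 1/(1−f) ≈ 1.09367.
Loading dose to hit Cmax,ss on first dose: D_load = D_maint·R ≈ 1218 × 1.09367 ≈ 1332.09 mg.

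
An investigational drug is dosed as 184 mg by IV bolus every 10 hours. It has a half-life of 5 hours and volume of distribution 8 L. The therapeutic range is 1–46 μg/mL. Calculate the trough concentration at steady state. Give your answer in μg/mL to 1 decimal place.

7.7 μg/mL

The dosing interval is 2 half-lives, so f = 2^(−2) = 0.25.
Accumulation ratio R = 1/(1 − f) = 1/0.75 = 4/3.
Single-dose peak C₀ = D/Vd = 184/8 = 23 μg/mL.
Steady-state peak Cmax,ss = C₀·R = 23 × 4/3 ≈ 30.667 μg/mL.
Steady-state trough Cmin,ss = Cmax,ss·f ≈ 30.667 × 0.25 ≈ 7.667 μg/mL.
Trough 7.7 μg/mL vs MEC 1 μg/mL: adequate.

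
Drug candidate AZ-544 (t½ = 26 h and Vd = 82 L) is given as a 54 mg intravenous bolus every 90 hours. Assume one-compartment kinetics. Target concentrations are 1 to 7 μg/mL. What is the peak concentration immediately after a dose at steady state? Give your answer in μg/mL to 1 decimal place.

k = ln2/t½ = ln2/26 ≈ 0.026660 h⁻¹; fraction remaining f = e^(−kτ) = e^(−0.026660×90) ≈ 0.0908.
At steady state, accumulation factor R = 1/(1 − e^(−kτ)) ≈ 1.0999.
Each bolus raises the concentration by D/Vd = 54/82 ≈ 0.659 μg/mL.
Steady-state peak Cmax,ss = C₀·R ≈ 0.659 × 1.0999 ≈ 0.725 μg/mL.
Peak 0.7 μg/mL vs MTC 7 μg/mL: below toxic threshold.

0.7 μg/mL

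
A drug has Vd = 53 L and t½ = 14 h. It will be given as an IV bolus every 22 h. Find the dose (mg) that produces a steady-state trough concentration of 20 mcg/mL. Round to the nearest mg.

τ/t½ = 22/14 ≈ 1.5714, so f = (1/2)^(22/14) ≈ 0.336475.
Cmin,ss = (D/Vd)·f/(1−f), so D = Cmin,ss·Vd·(1−f)/f.
D = 20 × 53 × (1−f)/f ≈ 20 × 53 × 1.97199 ≈ 2090.31 mg.

2090 mg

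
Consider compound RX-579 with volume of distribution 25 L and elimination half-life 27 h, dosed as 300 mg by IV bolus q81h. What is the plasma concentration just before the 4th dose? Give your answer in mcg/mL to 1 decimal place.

1.7 mcg/mL

f = (1/2)^(τ/t½) = (1/2)^(81/27) ≈ 0.1250.
C₀ = D/Vd = 300/25 ≈ 12.000 mcg/mL.
Before the 4th dose, 3 doses have been given. Superposition: Cmin = C₀·(f + f² + … + f^3).
≈ 12.000 × (0.1250 + 0.0156 + 0.0020) ≈ 12.000 × 0.1426 ≈ 1.711 mcg/mL.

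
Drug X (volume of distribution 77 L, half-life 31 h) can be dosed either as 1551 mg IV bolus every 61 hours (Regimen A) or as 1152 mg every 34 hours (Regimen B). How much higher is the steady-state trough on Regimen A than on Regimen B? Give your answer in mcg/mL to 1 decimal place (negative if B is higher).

Regimen A: f = (1/2)^(61/31) ≈ 0.2557; Cmin,ss = (1551/77)·f/(1−f) ≈ 6.920 mcg/mL.
Regimen B: f = (1/2)^(34/31) ≈ 0.4676; Cmin,ss = (1152/77)·f/(1−f) ≈ 13.140 mcg/mL.
Difference ≈ 6.920 − 13.140 ≈ -6.220 mcg/mL.

-6.2 mcg/mL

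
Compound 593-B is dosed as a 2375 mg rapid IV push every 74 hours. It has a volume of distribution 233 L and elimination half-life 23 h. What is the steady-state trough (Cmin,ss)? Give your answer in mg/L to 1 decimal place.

1.2 mg/L

Over one 74-h interval, 74/23 ≈ 3.2174 half-lives elapse, leaving f ≈ 0.1075 of each dose.
At steady state, accumulation factor R = 1/(1 − e^(−kτ)) ≈ 1.1204.
Single-dose peak C₀ = D/Vd = 2375/233 ≈ 10.193 mg/L.
Steady-state peak Cmax,ss = C₀·R ≈ 10.193 × 1.1204 ≈ 11.420 mg/L.
Steady-state trough Cmin,ss = Cmax,ss·f ≈ 11.420 × 0.1075 ≈ 1.228 mg/L.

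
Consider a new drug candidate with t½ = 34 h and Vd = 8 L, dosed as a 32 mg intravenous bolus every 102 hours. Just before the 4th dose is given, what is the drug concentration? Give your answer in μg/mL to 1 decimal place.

0.6 μg/mL

f = (1/2)^(τ/t½) = (1/2)^(102/34) ≈ 0.1250.
C₀ = D/Vd = 32/8 ≈ 4.000 μg/mL.
Before the 4th dose, 3 doses have been given. Superposition: Cmin = C₀·(f + f² + … + f^3).
≈ 4.000 × (0.1250 + 0.0156 + 0.0020) ≈ 4.000 × 0.1426 ≈ 0.570 μg/mL.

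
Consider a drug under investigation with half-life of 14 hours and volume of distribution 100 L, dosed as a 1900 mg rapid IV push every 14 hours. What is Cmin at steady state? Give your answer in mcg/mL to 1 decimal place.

τ = 14 h = 1 half-life, so f = (1/2)^1 = 0.5.
Accumulation ratio R = 1/(1 − f) = 1/0.5 = 2/1.
Single-dose peak C₀ = D/Vd = 1900/100 = 19 mcg/mL.
Steady-state peak Cmax,ss = C₀·R = 19 × 2/1 ≈ 38.000 mcg/mL.
Steady-state trough Cmin,ss = Cmax,ss·f ≈ 38.000 × 0.5 ≈ 19.000 mcg/mL.

19.0 mcg/mL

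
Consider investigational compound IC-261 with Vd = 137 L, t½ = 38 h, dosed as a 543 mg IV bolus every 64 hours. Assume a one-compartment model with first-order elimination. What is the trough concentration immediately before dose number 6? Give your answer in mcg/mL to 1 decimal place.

1.8 mcg/mL

f = (1/2)^(τ/t½) = (1/2)^(64/38) ≈ 0.3112.
C₀ = D/Vd = 543/137 ≈ 3.964 mcg/mL.
Before the 6th dose, 5 doses have been given. Superposition: Cmin = C₀·(f + f² + … + f^5).
≈ 3.964 × (0.3112 + 0.0968 + 0.0301 + 0.0094 + 0.0029) ≈ 3.964 × 0.4504 ≈ 1.785 mcg/mL.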